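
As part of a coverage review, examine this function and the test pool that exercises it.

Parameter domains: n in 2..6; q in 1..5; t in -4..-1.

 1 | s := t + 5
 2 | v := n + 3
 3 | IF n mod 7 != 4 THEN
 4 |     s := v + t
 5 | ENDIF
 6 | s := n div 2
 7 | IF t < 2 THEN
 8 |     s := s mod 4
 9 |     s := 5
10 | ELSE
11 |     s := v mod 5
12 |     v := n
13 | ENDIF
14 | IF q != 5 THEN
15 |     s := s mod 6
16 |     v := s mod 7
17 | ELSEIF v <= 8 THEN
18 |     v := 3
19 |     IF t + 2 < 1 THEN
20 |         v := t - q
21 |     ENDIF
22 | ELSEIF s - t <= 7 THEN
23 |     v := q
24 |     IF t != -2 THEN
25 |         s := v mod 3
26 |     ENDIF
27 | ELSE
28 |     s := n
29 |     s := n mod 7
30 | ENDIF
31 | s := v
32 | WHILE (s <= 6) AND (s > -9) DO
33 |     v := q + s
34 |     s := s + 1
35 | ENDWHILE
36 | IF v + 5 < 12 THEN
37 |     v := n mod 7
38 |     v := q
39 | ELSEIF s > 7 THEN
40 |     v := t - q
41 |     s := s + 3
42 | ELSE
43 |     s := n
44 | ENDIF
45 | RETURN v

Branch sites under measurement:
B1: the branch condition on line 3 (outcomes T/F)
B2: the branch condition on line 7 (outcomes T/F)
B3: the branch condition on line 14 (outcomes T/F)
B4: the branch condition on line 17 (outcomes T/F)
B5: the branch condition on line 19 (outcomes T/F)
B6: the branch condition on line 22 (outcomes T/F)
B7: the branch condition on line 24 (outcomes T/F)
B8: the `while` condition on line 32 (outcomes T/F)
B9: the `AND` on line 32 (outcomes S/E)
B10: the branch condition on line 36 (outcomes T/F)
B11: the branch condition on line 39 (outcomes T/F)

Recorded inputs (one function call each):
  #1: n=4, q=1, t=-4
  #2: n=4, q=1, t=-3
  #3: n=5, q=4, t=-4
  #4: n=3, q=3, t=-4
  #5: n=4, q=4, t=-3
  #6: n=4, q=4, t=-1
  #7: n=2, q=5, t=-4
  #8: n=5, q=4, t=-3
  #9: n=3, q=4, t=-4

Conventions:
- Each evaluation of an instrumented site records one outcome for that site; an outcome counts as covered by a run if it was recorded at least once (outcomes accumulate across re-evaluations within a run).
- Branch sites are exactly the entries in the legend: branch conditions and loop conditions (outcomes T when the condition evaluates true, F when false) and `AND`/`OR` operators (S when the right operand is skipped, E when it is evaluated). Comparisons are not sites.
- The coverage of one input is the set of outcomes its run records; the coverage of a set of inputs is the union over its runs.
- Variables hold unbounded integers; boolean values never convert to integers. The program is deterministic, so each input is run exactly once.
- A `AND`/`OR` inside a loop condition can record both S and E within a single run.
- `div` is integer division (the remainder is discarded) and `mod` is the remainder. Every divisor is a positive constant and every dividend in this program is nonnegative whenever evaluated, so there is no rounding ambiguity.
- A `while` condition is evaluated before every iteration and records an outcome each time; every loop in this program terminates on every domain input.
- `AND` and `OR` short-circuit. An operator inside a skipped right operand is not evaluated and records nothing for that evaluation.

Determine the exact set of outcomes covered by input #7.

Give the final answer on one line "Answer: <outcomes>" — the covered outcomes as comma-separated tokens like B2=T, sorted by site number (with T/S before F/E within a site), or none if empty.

Event log for input #7 (n=2, q=5, t=-4):
  B1->T, B2->T, B3->F, B4->T, B5->T, B9->E, B8->F, B10->T
distinct outcomes covered: B1=T, B2=T, B3=F, B4=T, B5=T, B8=F, B9=E, B10=T

Answer: B1=T, B2=T, B3=F, B4=T, B5=T, B8=F, B9=E, B10=T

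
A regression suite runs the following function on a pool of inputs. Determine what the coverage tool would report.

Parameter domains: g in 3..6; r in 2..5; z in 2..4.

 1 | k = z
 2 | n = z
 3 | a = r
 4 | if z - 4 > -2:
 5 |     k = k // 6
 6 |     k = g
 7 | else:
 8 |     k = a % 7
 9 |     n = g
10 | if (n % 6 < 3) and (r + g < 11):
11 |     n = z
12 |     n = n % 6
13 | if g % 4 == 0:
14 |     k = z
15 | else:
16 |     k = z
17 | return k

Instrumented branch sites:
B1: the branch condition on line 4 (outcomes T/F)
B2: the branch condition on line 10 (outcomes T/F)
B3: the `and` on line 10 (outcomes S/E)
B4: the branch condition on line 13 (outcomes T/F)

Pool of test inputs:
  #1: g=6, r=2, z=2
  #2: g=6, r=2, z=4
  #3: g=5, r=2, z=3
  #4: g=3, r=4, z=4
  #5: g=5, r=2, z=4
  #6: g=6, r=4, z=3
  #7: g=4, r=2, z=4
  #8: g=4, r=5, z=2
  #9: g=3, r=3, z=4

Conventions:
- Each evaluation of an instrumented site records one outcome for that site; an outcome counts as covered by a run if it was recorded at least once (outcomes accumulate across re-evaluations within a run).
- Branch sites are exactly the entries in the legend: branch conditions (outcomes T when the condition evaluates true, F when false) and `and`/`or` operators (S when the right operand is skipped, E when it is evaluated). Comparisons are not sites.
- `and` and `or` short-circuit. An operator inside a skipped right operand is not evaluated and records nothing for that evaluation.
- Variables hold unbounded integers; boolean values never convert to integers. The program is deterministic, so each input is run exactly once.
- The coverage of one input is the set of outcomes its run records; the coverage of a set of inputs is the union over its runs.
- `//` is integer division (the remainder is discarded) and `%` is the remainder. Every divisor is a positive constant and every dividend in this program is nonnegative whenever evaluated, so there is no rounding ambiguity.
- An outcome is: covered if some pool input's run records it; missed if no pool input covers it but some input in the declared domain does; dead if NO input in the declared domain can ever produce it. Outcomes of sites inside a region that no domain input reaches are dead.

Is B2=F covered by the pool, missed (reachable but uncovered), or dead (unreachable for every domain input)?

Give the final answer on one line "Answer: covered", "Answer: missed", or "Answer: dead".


B2=F is recorded by pool input(s) 2, 3, 4, 5, 6, 7, 8, 9 -> covered
Answer: covered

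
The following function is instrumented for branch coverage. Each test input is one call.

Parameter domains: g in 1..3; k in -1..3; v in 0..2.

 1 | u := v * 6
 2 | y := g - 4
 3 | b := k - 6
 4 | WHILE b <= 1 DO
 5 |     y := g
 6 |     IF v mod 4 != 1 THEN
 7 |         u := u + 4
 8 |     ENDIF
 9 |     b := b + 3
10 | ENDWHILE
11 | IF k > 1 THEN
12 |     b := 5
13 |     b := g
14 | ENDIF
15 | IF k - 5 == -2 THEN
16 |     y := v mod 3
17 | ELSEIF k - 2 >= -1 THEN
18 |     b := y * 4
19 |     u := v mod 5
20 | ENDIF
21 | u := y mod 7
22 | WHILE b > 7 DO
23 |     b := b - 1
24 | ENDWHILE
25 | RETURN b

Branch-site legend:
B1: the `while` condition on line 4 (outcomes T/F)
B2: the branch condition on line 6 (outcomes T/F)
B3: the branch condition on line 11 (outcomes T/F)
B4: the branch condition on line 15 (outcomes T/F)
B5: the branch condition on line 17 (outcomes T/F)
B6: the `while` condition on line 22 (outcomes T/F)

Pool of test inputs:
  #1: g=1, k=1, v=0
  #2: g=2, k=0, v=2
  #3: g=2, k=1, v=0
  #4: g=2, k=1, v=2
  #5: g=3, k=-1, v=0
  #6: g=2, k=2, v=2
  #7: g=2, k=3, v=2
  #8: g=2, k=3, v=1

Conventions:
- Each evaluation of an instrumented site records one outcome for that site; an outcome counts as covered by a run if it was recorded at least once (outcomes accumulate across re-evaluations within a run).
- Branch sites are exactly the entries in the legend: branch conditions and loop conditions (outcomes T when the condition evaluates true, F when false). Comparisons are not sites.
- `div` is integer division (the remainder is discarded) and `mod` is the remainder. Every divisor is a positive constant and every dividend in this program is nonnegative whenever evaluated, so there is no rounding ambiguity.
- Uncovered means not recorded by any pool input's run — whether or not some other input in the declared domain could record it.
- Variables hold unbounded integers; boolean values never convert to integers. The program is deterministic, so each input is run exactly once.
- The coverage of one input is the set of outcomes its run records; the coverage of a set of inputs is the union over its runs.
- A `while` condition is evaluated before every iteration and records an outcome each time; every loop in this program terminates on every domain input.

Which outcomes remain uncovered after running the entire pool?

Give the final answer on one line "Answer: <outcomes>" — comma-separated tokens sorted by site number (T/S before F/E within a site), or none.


run #1 (g=1, k=1, v=0) runs B1->T, B2->T, B1->T, B2->T, B1->T, B2->T, B1->F, B3->F, B4->F, B5->T, B6->F; records B1=T, B1=F, B2=T, B3=F, B4=F, B5=T, B6=F
run #2 (g=2, k=0, v=2) runs B1->T, B2->T, B1->T, B2->T, B1->T, B2->T, B1->F, B3->F, B4->F, B5->F, B6->F; records B1=T, B1=F, B2=T, B3=F, B4=F, B5=F, B6=F
run #3 (g=2, k=1, v=0) runs B1->T, B2->T, B1->T, B2->T, B1->T, B2->T, B1->F, B3->F, B4->F, B5->T, B6->T, B6->F; records B1=T, B1=F, B2=T, B3=F, B4=F, B5=T, B6=T, B6=F
run #4 (g=2, k=1, v=2) runs B1->T, B2->T, B1->T, B2->T, B1->T, B2->T, B1->F, B3->F, B4->F, B5->T, B6->T, B6->F; records B1=T, B1=F, B2=T, B3=F, B4=F, B5=T, B6=T, B6=F
run #5 (g=3, k=-1, v=0) runs B1->T, B2->T, B1->T, B2->T, B1->T, B2->T, B1->F, B3->F, B4->F, B5->F, B6->F; records B1=T, B1=F, B2=T, B3=F, B4=F, B5=F, B6=F
run #6 (g=2, k=2, v=2) runs B1->T, B2->T, B1->T, B2->T, B1->F, B3->T, B4->F, B5->T, B6->T, B6->F; records B1=T, B1=F, B2=T, B3=T, B4=F, B5=T, B6=T, B6=F
run #7 (g=2, k=3, v=2) runs B1->T, B2->T, B1->T, B2->T, B1->F, B3->T, B4->T, B6->F; records B1=T, B1=F, B2=T, B3=T, B4=T, B6=F
run #8 (g=2, k=3, v=1) runs B1->T, B2->F, B1->T, B2->F, B1->F, B3->T, B4->T, B6->F; records B1=T, B1=F, B2=F, B3=T, B4=T, B6=F
union over the pool: B1=T, B1=F, B2=T, B2=F, B3=T, B3=F, B4=T, B4=F, B5=T, B5=F, B6=T, B6=F
uncovered (0 of 12): none
Answer: none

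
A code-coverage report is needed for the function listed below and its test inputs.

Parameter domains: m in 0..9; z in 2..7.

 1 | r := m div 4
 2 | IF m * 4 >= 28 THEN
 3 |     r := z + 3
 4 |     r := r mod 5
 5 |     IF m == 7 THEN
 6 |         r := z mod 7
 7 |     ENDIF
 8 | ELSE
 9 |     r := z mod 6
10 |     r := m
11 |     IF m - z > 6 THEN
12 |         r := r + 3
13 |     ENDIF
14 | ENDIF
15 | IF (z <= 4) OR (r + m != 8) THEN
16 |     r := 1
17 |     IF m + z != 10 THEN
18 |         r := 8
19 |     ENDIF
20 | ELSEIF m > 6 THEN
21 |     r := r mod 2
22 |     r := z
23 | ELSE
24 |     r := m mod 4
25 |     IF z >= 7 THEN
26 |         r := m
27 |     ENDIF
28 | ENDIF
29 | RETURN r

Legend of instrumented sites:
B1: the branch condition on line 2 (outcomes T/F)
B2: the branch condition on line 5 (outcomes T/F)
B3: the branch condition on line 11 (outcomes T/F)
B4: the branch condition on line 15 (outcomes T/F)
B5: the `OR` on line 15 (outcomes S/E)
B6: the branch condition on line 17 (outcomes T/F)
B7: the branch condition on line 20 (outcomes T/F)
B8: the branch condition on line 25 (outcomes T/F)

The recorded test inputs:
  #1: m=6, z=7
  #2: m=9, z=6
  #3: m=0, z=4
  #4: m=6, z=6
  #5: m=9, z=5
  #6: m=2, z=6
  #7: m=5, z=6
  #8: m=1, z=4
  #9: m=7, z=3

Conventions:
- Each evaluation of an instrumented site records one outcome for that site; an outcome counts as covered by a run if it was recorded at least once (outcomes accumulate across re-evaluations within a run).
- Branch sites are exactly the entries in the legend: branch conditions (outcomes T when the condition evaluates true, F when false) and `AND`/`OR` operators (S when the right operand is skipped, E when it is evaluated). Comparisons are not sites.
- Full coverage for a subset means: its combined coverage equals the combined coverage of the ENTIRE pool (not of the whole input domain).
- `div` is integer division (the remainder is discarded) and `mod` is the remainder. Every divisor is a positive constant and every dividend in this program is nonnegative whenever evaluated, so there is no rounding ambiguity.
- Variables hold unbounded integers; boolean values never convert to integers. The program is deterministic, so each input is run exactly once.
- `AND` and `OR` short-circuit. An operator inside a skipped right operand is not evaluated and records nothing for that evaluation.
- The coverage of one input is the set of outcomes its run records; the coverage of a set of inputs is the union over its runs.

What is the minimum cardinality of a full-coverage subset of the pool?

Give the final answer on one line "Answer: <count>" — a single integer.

run #1 (m=6, z=7) runs B1->F, B3->F, B5->E, B4->T, B6->T; records B1=F, B3=F, B4=T, B5=E, B6=T
run #2 (m=9, z=6) runs B1->T, B2->F, B5->E, B4->T, B6->T; records B1=T, B2=F, B4=T, B5=E, B6=T
run #3 (m=0, z=4) runs B1->F, B3->F, B5->S, B4->T, B6->T; records B1=F, B3=F, B4=T, B5=S, B6=T
run #4 (m=6, z=6) runs B1->F, B3->F, B5->E, B4->T, B6->T; records B1=F, B3=F, B4=T, B5=E, B6=T
run #5 (m=9, z=5) runs B1->T, B2->F, B5->E, B4->T, B6->T; records B1=T, B2=F, B4=T, B5=E, B6=T
run #6 (m=2, z=6) runs B1->F, B3->F, B5->E, B4->T, B6->T; records B1=F, B3=F, B4=T, B5=E, B6=T
run #7 (m=5, z=6) runs B1->F, B3->F, B5->E, B4->T, B6->T; records B1=F, B3=F, B4=T, B5=E, B6=T
run #8 (m=1, z=4) runs B1->F, B3->F, B5->S, B4->T, B6->T; records B1=F, B3=F, B4=T, B5=S, B6=T
run #9 (m=7, z=3) runs B1->T, B2->T, B5->S, B4->T, B6->F; records B1=T, B2=T, B4=T, B5=S, B6=F
the full pool covers 10 outcomes: B1=T, B1=F, B2=T, B2=F, B3=F, B4=T, B5=S, B5=E, B6=T, B6=F
every size-1 subset falls short of the 10 outcomes (best: 5/10)
every size-2 subset falls short of the 10 outcomes (best: 9/10)
the canonical winner is {1, 2, 9}: size 3, full 10-outcome coverage, earliest index list among size-3 covers

Answer: 3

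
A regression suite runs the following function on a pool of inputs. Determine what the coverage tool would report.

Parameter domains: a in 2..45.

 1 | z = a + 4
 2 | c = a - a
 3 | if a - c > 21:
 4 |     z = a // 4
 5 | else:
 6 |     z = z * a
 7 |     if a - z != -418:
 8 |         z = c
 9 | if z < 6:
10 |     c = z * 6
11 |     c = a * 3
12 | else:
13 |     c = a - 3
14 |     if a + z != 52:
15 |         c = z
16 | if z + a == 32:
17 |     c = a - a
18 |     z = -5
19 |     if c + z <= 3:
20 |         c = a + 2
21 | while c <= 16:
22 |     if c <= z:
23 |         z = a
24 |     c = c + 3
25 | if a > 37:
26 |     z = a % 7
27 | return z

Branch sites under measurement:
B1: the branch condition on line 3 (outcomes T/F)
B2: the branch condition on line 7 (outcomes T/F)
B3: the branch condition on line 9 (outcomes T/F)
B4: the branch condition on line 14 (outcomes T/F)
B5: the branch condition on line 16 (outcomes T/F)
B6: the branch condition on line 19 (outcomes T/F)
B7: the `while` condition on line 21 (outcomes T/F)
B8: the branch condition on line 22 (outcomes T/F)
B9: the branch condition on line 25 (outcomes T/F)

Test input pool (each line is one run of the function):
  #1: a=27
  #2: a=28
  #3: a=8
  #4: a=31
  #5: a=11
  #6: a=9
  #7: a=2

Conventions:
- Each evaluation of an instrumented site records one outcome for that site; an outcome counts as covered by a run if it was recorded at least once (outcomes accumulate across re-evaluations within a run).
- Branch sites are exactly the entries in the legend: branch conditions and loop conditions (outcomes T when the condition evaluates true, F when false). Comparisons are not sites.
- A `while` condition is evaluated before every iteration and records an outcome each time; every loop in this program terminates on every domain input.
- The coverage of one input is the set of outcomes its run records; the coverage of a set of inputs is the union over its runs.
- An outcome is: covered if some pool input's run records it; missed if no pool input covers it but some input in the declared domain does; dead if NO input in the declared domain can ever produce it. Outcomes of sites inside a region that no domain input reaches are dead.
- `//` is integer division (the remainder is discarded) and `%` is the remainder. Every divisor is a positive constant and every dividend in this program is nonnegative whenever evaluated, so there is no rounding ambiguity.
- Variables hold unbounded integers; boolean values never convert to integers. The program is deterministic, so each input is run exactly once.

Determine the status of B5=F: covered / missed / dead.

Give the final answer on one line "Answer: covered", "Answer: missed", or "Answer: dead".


B5=F is recorded by pool input(s) 1, 2, 3, 4, 5, 6, 7 -> covered
Answer: covered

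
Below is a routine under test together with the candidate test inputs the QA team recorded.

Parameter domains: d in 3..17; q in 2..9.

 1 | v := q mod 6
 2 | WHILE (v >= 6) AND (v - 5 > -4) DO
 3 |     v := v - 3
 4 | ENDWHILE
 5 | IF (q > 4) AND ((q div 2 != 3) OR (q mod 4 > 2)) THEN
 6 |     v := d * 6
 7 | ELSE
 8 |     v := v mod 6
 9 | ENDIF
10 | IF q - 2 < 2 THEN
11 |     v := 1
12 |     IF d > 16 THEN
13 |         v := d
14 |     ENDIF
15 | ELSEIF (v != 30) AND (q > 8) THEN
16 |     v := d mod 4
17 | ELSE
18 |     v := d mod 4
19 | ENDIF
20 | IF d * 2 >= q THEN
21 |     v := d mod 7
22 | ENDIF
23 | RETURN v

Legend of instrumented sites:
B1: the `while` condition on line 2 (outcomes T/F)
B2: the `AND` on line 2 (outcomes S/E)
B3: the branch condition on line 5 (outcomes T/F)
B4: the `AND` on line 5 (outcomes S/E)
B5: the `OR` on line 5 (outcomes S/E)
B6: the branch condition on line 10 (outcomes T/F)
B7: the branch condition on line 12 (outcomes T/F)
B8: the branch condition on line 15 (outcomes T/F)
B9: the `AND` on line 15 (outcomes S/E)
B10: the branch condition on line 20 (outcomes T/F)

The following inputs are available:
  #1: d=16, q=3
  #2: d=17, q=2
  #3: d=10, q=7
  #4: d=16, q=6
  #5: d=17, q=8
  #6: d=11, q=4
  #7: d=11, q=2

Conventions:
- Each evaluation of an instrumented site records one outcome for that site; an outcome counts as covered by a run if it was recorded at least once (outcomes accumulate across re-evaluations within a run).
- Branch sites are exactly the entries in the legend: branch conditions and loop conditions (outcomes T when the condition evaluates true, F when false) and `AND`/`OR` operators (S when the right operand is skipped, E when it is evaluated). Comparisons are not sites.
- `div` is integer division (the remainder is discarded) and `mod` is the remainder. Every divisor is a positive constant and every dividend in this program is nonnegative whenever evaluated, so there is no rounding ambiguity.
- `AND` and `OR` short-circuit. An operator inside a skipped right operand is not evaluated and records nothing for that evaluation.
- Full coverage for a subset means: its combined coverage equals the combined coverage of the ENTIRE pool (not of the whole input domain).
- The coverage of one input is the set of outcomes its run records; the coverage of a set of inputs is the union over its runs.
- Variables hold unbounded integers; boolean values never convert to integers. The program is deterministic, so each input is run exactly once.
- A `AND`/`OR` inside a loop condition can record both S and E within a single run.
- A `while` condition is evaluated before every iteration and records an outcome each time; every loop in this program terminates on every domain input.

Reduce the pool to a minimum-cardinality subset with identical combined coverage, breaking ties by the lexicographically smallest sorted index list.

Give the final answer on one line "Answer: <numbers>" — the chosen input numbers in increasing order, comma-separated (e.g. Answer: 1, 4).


#1 (d=16, q=3) -> B2->S, B1->F, B4->S, B3->F, B6->T, B7->F, B10->T; covered: B1=F, B2=S, B3=F, B4=S, B6=T, B7=F, B10=T
#2 (d=17, q=2) -> B2->S, B1->F, B4->S, B3->F, B6->T, B7->T, B10->T; covered: B1=F, B2=S, B3=F, B4=S, B6=T, B7=T, B10=T
#3 (d=10, q=7) -> B2->S, B1->F, B4->E, B5->E, B3->T, B6->F, B9->E, B8->F, B10->T; covered: B1=F, B2=S, B3=T, B4=E, B5=E, B6=F, B8=F, B9=E, B10=T
#4 (d=16, q=6) -> B2->S, B1->F, B4->E, B5->E, B3->F, B6->F, B9->E, B8->F, B10->T; covered: B1=F, B2=S, B3=F, B4=E, B5=E, B6=F, B8=F, B9=E, B10=T
#5 (d=17, q=8) -> B2->S, B1->F, B4->E, B5->S, B3->T, B6->F, B9->E, B8->F, B10->T; covered: B1=F, B2=S, B3=T, B4=E, B5=S, B6=F, B8=F, B9=E, B10=T
#6 (d=11, q=4) -> B2->S, B1->F, B4->S, B3->F, B6->F, B9->E, B8->F, B10->T; covered: B1=F, B2=S, B3=F, B4=S, B6=F, B8=F, B9=E, B10=T
#7 (d=11, q=2) -> B2->S, B1->F, B4->S, B3->F, B6->T, B7->F, B10->T; covered: B1=F, B2=S, B3=F, B4=S, B6=T, B7=F, B10=T
union over all inputs: B1=F, B2=S, B3=T, B3=F, B4=S, B4=E, B5=S, B5=E, B6=T, B6=F, B7=T, B7=F, B8=F, B9=E, B10=T (15 outcomes)
no size-1 subset reaches all 15 outcomes (best union: 9/15)
no size-2 subset reaches all 15 outcomes (best union: 13/15)
no size-3 subset reaches all 15 outcomes (best union: 14/15)
size 4: inputs {1, 2, 3, 5} cover all 15 outcomes, and no lexicographically smaller subset of this size does
Answer: 1, 2, 3, 5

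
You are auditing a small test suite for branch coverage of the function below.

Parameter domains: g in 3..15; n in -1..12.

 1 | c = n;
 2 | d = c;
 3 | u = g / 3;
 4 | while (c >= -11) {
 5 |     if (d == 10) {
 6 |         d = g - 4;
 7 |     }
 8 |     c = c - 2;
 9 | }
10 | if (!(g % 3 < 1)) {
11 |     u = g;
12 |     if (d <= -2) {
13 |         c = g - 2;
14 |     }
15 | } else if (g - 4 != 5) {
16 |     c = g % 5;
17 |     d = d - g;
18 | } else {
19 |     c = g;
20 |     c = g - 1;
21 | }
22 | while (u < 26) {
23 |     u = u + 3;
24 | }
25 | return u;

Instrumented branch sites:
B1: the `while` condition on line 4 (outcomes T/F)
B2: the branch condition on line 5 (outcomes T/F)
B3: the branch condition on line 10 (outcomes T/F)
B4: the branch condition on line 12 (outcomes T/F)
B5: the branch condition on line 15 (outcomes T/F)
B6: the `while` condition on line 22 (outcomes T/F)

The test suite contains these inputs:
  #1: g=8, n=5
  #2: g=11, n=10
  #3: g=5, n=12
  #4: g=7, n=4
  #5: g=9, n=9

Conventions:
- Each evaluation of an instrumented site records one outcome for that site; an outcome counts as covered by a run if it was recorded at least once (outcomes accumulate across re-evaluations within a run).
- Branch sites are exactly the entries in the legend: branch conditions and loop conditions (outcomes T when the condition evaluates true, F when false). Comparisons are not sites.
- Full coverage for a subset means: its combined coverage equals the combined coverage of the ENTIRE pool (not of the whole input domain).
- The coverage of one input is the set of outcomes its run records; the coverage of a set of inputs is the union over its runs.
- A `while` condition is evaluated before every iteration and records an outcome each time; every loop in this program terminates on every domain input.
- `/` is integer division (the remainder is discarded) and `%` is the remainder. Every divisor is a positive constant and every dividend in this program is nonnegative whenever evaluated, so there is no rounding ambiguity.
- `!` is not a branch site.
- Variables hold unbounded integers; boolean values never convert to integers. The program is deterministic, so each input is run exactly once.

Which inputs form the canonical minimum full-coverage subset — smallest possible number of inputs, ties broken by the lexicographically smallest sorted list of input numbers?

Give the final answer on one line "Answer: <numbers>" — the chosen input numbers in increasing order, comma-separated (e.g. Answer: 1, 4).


input #1 (g=8, n=5): events B1->T, B2->F, B1->T, B2->F, B1->T, B2->F, B1->T, B2->F, B1->T, B2->F, B1->T, B2->F, B1->T, B2->F, ...; covers B1=T, B1=F, B2=F, B3=T, B4=F, B6=T, B6=F
input #2 (g=11, n=10): events B1->T, B2->T, B1->T, B2->F, B1->T, B2->F, B1->T, B2->F, B1->T, B2->F, B1->T, B2->F, B1->T, B2->F, ...; covers B1=T, B1=F, B2=T, B2=F, B3=T, B4=F, B6=T, B6=F
input #3 (g=5, n=12): events B1->T, B2->F, B1->T, B2->F, B1->T, B2->F, B1->T, B2->F, B1->T, B2->F, B1->T, B2->F, B1->T, B2->F, ...; covers B1=T, B1=F, B2=F, B3=T, B4=F, B6=T, B6=F
input #4 (g=7, n=4): events B1->T, B2->F, B1->T, B2->F, B1->T, B2->F, B1->T, B2->F, B1->T, B2->F, B1->T, B2->F, B1->T, B2->F, ...; covers B1=T, B1=F, B2=F, B3=T, B4=F, B6=T, B6=F
input #5 (g=9, n=9): events B1->T, B2->F, B1->T, B2->F, B1->T, B2->F, B1->T, B2->F, B1->T, B2->F, B1->T, B2->F, B1->T, B2->F, ...; covers B1=T, B1=F, B2=F, B3=F, B5=F, B6=T, B6=F
together the pool reaches 10 outcomes: B1=T, B1=F, B2=T, B2=F, B3=T, B3=F, B4=F, B5=F, B6=T, B6=F
no size-1 subset reaches all 10 outcomes (best union: 8/10)
inputs {2, 5} (size 2) cover everything; no size-2 subset with a lexicographically smaller index list covers all 10
Answer: 2, 5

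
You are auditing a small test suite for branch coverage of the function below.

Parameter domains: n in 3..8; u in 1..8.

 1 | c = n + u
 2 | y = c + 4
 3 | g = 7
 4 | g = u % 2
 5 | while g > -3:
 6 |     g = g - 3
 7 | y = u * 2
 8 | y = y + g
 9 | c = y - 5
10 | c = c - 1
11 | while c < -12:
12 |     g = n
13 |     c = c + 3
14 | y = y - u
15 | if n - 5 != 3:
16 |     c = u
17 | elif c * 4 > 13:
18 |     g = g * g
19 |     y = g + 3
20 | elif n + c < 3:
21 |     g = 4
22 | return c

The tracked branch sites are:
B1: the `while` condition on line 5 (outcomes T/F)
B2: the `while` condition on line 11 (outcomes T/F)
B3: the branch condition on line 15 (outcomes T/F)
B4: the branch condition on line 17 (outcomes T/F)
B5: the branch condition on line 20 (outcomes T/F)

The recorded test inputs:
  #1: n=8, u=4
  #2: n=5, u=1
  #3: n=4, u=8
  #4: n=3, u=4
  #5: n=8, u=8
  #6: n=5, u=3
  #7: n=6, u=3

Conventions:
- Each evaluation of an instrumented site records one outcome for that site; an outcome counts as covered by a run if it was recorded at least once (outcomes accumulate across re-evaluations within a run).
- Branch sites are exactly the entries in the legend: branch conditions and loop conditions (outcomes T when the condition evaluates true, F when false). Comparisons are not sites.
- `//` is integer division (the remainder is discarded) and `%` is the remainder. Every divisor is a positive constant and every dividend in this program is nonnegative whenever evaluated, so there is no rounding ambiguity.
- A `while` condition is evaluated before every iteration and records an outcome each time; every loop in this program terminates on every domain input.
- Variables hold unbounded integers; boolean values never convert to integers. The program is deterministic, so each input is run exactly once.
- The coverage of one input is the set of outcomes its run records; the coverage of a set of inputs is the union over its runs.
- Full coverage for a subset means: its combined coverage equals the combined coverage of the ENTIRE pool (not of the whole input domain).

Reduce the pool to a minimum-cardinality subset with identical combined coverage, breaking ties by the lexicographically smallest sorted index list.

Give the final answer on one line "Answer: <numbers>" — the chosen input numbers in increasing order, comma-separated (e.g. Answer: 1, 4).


input #1 (n=8, u=4): events B1->T, B1->F, B2->F, B3->F, B4->F, B5->F; covers B1=T, B1=F, B2=F, B3=F, B4=F, B5=F
input #2 (n=5, u=1): events B1->T, B1->T, B1->F, B2->F, B3->T; covers B1=T, B1=F, B2=F, B3=T
input #3 (n=4, u=8): events B1->T, B1->F, B2->F, B3->T; covers B1=T, B1=F, B2=F, B3=T
input #4 (n=3, u=4): events B1->T, B1->F, B2->F, B3->T; covers B1=T, B1=F, B2=F, B3=T
input #5 (n=8, u=8): events B1->T, B1->F, B2->F, B3->F, B4->T; covers B1=T, B1=F, B2=F, B3=F, B4=T
input #6 (n=5, u=3): events B1->T, B1->T, B1->F, B2->F, B3->T; covers B1=T, B1=F, B2=F, B3=T
input #7 (n=6, u=3): events B1->T, B1->T, B1->F, B2->F, B3->T; covers B1=T, B1=F, B2=F, B3=T
the full pool covers 8 outcomes: B1=T, B1=F, B2=F, B3=T, B3=F, B4=T, B4=F, B5=F
every size-1 subset falls short of the 8 outcomes (best: 6/8)
every size-2 subset falls short of the 8 outcomes (best: 7/8)
inputs {1, 2, 5} (size 3) cover everything; no size-3 subset with a lexicographically smaller index list covers all 8
Answer: 1, 2, 5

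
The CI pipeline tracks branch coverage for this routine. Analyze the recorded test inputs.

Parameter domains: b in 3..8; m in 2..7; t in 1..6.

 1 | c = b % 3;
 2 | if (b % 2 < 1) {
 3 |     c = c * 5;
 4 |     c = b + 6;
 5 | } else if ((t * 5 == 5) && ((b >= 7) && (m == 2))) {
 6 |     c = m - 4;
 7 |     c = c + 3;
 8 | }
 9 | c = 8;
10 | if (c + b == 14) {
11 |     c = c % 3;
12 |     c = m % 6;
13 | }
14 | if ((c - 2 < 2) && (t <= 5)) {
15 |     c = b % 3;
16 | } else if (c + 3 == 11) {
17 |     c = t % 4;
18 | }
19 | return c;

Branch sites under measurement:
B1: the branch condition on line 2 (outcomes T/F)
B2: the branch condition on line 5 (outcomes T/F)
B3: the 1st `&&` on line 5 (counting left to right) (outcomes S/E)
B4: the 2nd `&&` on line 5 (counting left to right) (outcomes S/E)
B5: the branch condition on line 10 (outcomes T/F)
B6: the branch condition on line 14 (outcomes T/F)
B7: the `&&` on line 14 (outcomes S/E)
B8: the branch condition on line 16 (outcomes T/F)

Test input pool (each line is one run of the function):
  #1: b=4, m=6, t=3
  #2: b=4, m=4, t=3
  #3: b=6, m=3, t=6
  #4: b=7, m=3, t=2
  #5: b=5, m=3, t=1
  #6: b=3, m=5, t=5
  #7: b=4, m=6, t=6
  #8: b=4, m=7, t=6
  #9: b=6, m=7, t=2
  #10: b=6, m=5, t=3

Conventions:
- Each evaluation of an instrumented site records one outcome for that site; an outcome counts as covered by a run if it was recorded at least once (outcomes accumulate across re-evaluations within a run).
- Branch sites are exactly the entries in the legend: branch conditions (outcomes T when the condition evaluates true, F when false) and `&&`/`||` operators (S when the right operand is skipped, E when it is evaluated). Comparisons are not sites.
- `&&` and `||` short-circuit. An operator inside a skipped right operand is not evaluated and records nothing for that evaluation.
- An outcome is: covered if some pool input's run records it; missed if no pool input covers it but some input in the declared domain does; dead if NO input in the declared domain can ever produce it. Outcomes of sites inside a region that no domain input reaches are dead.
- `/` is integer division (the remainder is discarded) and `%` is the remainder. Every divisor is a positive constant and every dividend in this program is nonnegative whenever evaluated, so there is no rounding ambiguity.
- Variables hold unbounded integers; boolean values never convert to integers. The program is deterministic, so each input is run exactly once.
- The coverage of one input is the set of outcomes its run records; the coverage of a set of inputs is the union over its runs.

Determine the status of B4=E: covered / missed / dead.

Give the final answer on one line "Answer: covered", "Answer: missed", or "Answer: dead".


no pool input records B4=E
but domain input (b=7, m=2, t=1) does record it -> reachable, so missed
Answer: missed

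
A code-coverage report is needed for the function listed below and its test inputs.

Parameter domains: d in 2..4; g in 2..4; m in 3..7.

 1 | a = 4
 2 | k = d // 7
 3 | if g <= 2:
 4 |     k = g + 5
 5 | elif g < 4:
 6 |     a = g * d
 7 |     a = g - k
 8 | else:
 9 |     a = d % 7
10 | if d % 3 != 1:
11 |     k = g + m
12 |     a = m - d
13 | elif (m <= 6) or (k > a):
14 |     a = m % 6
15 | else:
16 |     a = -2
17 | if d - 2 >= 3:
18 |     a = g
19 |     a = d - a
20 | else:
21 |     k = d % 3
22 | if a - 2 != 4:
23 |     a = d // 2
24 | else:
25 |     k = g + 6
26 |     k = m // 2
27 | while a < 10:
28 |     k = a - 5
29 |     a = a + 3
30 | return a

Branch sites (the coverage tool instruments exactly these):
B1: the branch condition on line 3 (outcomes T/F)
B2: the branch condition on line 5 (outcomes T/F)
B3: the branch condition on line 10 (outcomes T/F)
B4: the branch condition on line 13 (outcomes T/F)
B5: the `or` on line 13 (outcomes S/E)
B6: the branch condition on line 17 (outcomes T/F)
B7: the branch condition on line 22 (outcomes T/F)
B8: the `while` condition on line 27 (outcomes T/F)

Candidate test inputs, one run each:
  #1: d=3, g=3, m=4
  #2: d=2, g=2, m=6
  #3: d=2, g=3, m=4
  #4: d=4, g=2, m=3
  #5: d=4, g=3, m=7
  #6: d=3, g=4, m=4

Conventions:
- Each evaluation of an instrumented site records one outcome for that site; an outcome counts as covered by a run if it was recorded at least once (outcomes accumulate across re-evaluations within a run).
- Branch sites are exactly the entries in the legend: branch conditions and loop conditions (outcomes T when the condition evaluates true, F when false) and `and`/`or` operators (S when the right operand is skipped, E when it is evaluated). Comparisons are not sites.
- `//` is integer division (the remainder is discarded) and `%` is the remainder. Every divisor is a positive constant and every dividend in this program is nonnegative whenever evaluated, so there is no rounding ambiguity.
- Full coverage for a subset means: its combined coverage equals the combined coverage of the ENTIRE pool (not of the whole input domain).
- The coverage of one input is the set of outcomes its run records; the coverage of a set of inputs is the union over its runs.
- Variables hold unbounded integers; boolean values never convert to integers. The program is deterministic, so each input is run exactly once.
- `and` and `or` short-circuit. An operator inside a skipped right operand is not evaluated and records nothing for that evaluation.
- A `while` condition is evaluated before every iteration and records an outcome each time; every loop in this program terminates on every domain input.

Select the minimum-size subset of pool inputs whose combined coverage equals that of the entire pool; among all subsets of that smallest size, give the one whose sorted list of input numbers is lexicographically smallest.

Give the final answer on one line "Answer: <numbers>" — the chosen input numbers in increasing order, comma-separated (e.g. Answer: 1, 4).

#1 (d=3, g=3, m=4) -> covered: B1=F, B2=T, B3=T, B6=F, B7=T, B8=T, B8=F
#2 (d=2, g=2, m=6) -> covered: B1=T, B3=T, B6=F, B7=T, B8=T, B8=F
#3 (d=2, g=3, m=4) -> covered: B1=F, B2=T, B3=T, B6=F, B7=T, B8=T, B8=F
#4 (d=4, g=2, m=3) -> covered: B1=T, B3=F, B4=T, B5=S, B6=F, B7=T, B8=T, B8=F
#5 (d=4, g=3, m=7) -> covered: B1=F, B2=T, B3=F, B4=F, B5=E, B6=F, B7=T, B8=T, B8=F
#6 (d=3, g=4, m=4) -> covered: B1=F, B2=F, B3=T, B6=F, B7=T, B8=T, B8=F
the full pool covers 14 outcomes: B1=T, B1=F, B2=T, B2=F, B3=T, B3=F, B4=T, B4=F, B5=S, B5=E, B6=F, B7=T, B8=T, B8=F
checked all size-1 subsets: none covers 14 outcomes (max 9/14)
checked all size-2 subsets: none covers 14 outcomes (max 12/14)
inputs {4, 5, 6} (size 3) cover everything; no size-3 subset with a lexicographically smaller index list covers all 14

Answer: 4, 5, 6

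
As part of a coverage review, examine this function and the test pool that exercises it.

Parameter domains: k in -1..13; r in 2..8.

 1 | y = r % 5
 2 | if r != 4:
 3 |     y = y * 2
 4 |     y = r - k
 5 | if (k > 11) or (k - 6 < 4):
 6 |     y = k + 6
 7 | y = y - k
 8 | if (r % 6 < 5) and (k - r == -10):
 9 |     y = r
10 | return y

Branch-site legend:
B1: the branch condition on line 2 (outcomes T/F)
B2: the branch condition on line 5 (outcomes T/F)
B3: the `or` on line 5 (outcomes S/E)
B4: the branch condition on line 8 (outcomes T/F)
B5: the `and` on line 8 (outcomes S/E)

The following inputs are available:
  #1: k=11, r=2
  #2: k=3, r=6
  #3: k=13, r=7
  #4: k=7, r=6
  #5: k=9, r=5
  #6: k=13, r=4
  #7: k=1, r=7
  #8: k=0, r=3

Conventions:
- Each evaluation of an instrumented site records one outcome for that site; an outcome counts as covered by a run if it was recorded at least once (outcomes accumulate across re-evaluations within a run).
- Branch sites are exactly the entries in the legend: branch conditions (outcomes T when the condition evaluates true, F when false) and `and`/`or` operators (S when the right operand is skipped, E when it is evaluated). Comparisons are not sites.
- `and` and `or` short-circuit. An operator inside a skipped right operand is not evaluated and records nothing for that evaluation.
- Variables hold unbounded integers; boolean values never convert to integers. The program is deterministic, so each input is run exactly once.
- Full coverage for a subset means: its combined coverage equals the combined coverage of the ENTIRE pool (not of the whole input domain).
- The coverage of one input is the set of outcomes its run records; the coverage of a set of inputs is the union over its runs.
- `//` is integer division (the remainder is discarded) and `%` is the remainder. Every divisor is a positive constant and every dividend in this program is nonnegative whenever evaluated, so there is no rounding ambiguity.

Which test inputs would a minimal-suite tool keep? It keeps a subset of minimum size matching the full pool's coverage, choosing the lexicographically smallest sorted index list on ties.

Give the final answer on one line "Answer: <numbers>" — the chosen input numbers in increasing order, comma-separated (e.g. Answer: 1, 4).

input #1 (k=11, r=2): covers B1=T, B2=F, B3=E, B4=F, B5=E
input #2 (k=3, r=6): covers B1=T, B2=T, B3=E, B4=F, B5=E
input #3 (k=13, r=7): covers B1=T, B2=T, B3=S, B4=F, B5=E
input #4 (k=7, r=6): covers B1=T, B2=T, B3=E, B4=F, B5=E
input #5 (k=9, r=5): covers B1=T, B2=T, B3=E, B4=F, B5=S
input #6 (k=13, r=4): covers B1=F, B2=T, B3=S, B4=F, B5=E
input #7 (k=1, r=7): covers B1=T, B2=T, B3=E, B4=F, B5=E
input #8 (k=0, r=3): covers B1=T, B2=T, B3=E, B4=F, B5=E
together the pool reaches 9 outcomes: B1=T, B1=F, B2=T, B2=F, B3=S, B3=E, B4=F, B5=S, B5=E
size 1 is not enough: best union over all size-1 subsets is 5/9
size 2 is not enough: best union over all size-2 subsets is 8/9
size 3: inputs {1, 5, 6} cover all 9 outcomes, and no lexicographically smaller subset of this size does

Answer: 1, 5, 6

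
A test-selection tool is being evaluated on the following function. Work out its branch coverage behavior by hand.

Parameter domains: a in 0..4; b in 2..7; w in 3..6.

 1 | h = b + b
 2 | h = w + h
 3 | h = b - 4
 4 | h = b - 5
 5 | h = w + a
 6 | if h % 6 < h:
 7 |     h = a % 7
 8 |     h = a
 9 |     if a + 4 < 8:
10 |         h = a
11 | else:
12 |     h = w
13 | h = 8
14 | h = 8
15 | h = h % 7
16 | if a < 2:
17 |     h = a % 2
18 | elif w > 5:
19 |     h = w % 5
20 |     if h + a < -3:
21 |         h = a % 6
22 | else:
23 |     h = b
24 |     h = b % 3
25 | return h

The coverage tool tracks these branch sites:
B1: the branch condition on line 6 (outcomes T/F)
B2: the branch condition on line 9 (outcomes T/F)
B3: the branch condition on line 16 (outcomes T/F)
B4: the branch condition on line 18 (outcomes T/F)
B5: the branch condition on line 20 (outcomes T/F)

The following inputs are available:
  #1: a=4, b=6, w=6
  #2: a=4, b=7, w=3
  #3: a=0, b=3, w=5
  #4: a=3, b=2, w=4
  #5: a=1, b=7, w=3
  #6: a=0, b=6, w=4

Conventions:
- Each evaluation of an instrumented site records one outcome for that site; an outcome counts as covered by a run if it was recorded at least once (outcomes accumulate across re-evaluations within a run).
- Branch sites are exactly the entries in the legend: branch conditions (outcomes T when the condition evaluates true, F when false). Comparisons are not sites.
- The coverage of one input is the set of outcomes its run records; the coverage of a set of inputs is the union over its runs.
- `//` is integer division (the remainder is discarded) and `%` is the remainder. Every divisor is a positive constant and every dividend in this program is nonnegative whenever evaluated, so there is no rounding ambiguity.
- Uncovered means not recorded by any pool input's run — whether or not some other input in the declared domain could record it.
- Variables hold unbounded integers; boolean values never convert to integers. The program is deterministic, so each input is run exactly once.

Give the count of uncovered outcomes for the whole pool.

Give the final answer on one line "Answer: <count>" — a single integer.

input #1 (a=4, b=6, w=6): events B1->T, B2->F, B3->F, B4->T, B5->F; covers B1=T, B2=F, B3=F, B4=T, B5=F
input #2 (a=4, b=7, w=3): events B1->T, B2->F, B3->F, B4->F; covers B1=T, B2=F, B3=F, B4=F
input #3 (a=0, b=3, w=5): events B1->F, B3->T; covers B1=F, B3=T
input #4 (a=3, b=2, w=4): events B1->T, B2->T, B3->F, B4->F; covers B1=T, B2=T, B3=F, B4=F
input #5 (a=1, b=7, w=3): events B1->F, B3->T; covers B1=F, B3=T
input #6 (a=0, b=6, w=4): events B1->F, B3->T; covers B1=F, B3=T
union over the pool: B1=T, B1=F, B2=T, B2=F, B3=T, B3=F, B4=T, B4=F, B5=F
uncovered (1 of 10): B5=T

Answer: 1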